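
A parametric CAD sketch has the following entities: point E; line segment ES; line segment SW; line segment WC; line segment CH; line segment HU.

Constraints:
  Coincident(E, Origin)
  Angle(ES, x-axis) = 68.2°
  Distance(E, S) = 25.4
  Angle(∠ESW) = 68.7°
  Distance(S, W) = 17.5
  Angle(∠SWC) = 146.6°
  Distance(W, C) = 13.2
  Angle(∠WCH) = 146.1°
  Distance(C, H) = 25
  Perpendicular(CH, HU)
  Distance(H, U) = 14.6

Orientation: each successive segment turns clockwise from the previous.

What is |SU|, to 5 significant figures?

43.628

∠WCH = 146.1° gives CH at -110.40° from the x-axis; with |CH| = 25.0, H = (16.578, -24.641). CH is perpendicular to HU, so HU runs at 159.60°; with |HU| = 14.6, U = (2.8934, -19.552). Then |SU| = |U − S| = 43.628.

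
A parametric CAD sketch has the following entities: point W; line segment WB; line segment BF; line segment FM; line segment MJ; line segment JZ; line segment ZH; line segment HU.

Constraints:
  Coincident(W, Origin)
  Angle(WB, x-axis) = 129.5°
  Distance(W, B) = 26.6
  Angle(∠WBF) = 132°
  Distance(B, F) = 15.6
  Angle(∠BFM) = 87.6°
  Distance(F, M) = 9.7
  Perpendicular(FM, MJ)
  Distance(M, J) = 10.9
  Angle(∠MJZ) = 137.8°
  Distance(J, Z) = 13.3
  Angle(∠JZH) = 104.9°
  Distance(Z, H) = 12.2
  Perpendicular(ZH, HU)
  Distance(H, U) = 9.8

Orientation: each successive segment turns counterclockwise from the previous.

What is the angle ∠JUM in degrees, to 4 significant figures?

39.12°

W is at the origin; WB runs at 129.5° with length 26.6, so B = (-16.92, 20.53). ∠WBF = 132.0° gives BF at 177.5° from the x-axis; with |BF| = 15.6, F = (-32.50, 21.21). ∠BFM = 87.6° gives FM at -90.10° from the x-axis; with |FM| = 9.7, M = (-32.52, 11.51). FM ⟂ MJ, so MJ runs at -0.1000°; with |MJ| = 10.9, J = (-21.62, 11.49). ∠MJZ = 137.8° gives JZ at 42.10° from the x-axis; with |JZ| = 13.3, Z = (-11.75, 20.40). ∠JZH = 104.9° gives ZH at 117.2° from the x-axis; with |ZH| = 12.2, H = (-17.33, 31.25). ZH is perpendicular to HU, so HU runs at -152.8°; with |HU| = 9.8, U = (-26.05, 26.77). Then cos ∠JUM = UJ·UM / (|UJ||UM|), giving 39.12°.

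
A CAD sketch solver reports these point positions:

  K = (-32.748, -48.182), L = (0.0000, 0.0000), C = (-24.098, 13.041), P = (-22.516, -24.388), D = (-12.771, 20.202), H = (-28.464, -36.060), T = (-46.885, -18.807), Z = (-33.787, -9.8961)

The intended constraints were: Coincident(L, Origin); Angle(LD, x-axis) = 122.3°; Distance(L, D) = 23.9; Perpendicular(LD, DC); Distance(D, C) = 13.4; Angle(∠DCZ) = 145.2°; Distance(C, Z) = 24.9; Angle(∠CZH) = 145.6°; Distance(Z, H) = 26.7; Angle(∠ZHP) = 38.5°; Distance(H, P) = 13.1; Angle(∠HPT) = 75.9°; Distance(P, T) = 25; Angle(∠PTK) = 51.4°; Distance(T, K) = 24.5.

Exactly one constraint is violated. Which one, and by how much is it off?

Distance(T, K) = 24.5 — off by 8.10.

L = (0.00, 0.00) ✓; LD at 122.3° ✓; |LD| = 23.90 ✓; ∠(LD, DC) = 90.00° ✓; |DC| = 13.40 ✓; ∠DCZ = 145.2° ✓; |CZ| = 24.90 ✓; ∠CZH = 145.6° ✓; |ZH| = 26.70 ✓; ∠ZHP = 38.50° ✓; |HP| = 13.10 ✓; ∠HPT = 75.90° ✓; |PT| = 25.00 ✓; ∠PTK = 51.40° ✓; |TK| = 32.60 ✗.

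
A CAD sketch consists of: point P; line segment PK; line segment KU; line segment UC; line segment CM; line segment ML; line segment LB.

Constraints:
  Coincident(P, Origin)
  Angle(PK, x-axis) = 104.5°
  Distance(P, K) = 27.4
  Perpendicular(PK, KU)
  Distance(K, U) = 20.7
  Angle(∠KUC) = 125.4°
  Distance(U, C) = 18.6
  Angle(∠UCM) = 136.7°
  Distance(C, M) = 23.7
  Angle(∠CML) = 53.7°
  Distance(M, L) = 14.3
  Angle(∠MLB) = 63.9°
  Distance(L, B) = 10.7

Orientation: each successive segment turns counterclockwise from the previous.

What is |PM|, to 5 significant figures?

30.372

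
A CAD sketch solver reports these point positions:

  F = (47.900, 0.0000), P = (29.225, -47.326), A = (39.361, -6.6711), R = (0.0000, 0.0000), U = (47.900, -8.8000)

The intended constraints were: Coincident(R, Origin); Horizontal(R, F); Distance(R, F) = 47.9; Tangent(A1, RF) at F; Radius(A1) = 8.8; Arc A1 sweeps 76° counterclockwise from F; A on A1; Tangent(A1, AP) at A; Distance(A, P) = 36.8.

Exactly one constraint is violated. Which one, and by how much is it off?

Distance(A, P) = 36.8 — off by 5.10.

R = (0.00, 0.00) ✓; R.y = 0.00, F.y = 0.00 ✓; |RF| = 47.90 ✓; ∠(UF, FR) = 90.00° ✓; |UF| = 8.800 ✓; bearing(U→A) − bearing(U→F) = 76.00° ✓; |UA| = 8.800 ✓; ∠(UA, AP) = 90.00° ✓; |AP| = 41.90 ✗.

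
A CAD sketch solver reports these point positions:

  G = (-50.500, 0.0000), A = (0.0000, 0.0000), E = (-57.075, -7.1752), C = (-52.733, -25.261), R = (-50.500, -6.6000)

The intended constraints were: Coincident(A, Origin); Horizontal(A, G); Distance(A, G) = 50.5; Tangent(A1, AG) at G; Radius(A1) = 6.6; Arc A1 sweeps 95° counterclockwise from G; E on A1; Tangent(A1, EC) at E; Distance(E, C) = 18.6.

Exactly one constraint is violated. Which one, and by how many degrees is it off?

Tangent(A1, EC) at E — off by 8.50°.

A = (0.00, 0.00) ✓; A.y = 0.00, G.y = 0.00 ✓; |AG| = 50.50 ✓; ∠(RG, GA) = 90.00° ✓; |RG| = 6.600 ✓; bearing(R→E) − bearing(R→G) = 95.00° ✓; |RE| = 6.600 ✓; ∠(RE, EC) = 81.50° ✗; |EC| = 18.60 ✓.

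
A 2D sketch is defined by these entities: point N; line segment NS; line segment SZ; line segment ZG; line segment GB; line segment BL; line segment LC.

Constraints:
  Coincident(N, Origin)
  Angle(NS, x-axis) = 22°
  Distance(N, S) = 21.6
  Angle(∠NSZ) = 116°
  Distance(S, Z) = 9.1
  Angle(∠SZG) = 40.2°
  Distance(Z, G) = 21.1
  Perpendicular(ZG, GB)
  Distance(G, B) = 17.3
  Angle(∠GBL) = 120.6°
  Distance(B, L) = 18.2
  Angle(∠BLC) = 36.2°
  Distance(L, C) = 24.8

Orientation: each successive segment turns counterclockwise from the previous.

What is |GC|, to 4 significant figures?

6.998

∠GBL = 120.6° gives BL at 15.20° from the x-axis; with |BL| = 18.2, L = (35.92, -5.247). ∠BLC = 36.2° gives LC at 159.0° from the x-axis; with |LC| = 24.8, C = (12.76, 3.641). Then |GC| = |C − G| = 6.998.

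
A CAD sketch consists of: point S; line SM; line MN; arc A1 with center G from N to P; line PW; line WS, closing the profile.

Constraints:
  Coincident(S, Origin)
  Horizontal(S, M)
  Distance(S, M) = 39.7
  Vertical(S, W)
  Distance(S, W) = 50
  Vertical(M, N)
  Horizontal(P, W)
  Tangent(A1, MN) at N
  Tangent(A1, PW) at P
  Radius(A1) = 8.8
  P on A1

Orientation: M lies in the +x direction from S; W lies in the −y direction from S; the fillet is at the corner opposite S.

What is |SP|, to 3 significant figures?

58.8

S is at the origin; SM is horizontal with |SM| = 39.7 and M on the +x side, so M = (39.7, 0.00). S and W share the same x with |SW| = 50.0 and W on the −y side, so W = (0.00, -50.0). The virtual corner opposite S is at (39.7, -50.0). Tangency of A1 to MN means the radius GN is perpendicular to MN and since A1 is tangent to PW there, GP ⟂ PW, with radius 8.8, so the center G sits 8.8 in from both sides at G = (30.9, -41.2). That places the tangent points at N = (39.7, -41.2) on MN and P = (30.9, -50.0) on PW. Then |SP| = |P − S| = 58.8.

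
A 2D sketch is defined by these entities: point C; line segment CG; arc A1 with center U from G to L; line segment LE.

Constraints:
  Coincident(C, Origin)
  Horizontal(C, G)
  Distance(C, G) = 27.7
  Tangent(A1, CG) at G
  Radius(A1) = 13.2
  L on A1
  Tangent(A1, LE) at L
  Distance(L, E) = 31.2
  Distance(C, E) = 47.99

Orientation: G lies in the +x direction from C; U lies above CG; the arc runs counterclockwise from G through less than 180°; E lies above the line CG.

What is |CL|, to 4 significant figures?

43.48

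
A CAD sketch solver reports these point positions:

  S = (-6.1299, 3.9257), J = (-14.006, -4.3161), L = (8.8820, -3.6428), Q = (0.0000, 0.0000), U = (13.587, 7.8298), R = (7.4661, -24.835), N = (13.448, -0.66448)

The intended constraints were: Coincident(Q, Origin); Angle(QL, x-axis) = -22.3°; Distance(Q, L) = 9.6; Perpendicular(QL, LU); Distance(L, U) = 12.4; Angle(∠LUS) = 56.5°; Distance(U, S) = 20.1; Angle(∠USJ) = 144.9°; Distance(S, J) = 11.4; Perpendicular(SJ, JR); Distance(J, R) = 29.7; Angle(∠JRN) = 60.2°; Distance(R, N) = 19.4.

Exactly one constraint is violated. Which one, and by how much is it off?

Distance(R, N) = 19.4 — off by 5.50.

Q = (0.00, 0.00) ✓; QL at -22.30° ✓; |QL| = 9.600 ✓; ∠(QL, LU) = 90.00° ✓; |LU| = 12.40 ✓; ∠LUS = 56.50° ✓; |US| = 20.10 ✓; ∠USJ = 144.9° ✓; |SJ| = 11.40 ✓; ∠(SJ, JR) = 90.00° ✓; |JR| = 29.70 ✓; ∠JRN = 60.20° ✓; |RN| = 24.90 ✗.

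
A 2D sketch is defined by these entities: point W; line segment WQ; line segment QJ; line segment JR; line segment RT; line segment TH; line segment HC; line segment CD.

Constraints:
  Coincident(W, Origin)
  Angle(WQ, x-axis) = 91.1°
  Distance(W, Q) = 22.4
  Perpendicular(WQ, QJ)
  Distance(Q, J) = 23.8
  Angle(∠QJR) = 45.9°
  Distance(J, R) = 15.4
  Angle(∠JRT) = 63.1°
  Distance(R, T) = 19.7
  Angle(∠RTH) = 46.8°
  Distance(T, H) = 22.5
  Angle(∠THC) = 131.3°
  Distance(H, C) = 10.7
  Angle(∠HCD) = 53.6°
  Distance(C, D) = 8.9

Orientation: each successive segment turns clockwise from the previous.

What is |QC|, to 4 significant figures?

32.58

∠RTH = 46.8° gives TH at -23.10° from the x-axis; with |TH| = 22.5, H = (26.79, 21.26). ∠THC = 131.3° gives HC at -71.80° from the x-axis; with |HC| = 10.7, C = (30.13, 11.10). Then |QC| = |C − Q| = 32.58.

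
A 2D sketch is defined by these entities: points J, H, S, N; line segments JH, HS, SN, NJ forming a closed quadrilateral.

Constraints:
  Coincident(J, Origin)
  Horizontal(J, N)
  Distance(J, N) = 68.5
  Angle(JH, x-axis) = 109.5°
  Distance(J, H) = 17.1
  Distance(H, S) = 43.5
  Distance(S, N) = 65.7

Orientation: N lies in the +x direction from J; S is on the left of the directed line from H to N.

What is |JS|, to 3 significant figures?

53.7

J is at the origin; J and N share the same y with |JN| = 68.5 and N in +x, so N = (68.5, 0). JH runs at 109.5° with |JH| = 17.1, so H = (-5.71, 16.1). S is determined by |HS| = 43.5 and |SN| = 65.7 together: it lies at the intersection of circle(H, 43.5) and circle(N, 65.7). With |HN| = 75.9, the foot of the radical line on HN is 22.0 from H and the perpendicular offset is √(43.5² − 22.0²) = 37.5. Taking the left-of-HN solution: S = (23.8, 48.1).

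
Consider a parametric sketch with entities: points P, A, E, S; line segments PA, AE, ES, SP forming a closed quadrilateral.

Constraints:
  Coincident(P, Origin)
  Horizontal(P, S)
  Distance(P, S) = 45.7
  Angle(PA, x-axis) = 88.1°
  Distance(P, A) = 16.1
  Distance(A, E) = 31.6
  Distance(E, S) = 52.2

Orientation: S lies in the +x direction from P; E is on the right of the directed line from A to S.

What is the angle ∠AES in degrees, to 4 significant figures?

64.42°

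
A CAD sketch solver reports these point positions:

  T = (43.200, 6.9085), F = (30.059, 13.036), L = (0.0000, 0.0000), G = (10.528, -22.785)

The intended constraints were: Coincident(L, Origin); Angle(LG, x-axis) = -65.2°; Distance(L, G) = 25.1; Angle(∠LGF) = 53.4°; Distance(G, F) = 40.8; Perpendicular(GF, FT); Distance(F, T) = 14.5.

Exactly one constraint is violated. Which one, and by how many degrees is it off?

Perpendicular(GF, FT) — off by 3.60°.

L = (0.00, 0.00) ✓; LG at -65.20° ✓; |LG| = 25.10 ✓; ∠LGF = 53.40° ✓; |GF| = 40.80 ✓; ∠(GF, FT) = 86.40° ✗; |FT| = 14.50 ✓.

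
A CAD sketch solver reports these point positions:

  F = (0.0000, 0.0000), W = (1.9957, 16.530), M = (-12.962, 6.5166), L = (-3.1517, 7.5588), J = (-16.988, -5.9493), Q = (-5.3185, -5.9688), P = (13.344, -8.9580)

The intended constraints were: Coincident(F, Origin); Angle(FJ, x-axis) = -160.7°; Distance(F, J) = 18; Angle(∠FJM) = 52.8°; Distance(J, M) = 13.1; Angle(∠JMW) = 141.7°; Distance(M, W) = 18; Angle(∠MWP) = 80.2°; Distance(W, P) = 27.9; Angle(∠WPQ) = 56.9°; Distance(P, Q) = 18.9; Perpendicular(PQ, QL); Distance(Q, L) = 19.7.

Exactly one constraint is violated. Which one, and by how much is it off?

Distance(Q, L) = 19.7 — off by 6.00.

F = (0.00, 0.00) ✓; FJ at -160.7° ✓; |FJ| = 18.00 ✓; ∠FJM = 52.80° ✓; |JM| = 13.10 ✓; ∠JMW = 141.7° ✓; |MW| = 18.00 ✓; ∠MWP = 80.20° ✓; |WP| = 27.90 ✓; ∠WPQ = 56.90° ✓; |PQ| = 18.90 ✓; ∠(PQ, QL) = 90.00° ✓; |QL| = 13.70 ✗.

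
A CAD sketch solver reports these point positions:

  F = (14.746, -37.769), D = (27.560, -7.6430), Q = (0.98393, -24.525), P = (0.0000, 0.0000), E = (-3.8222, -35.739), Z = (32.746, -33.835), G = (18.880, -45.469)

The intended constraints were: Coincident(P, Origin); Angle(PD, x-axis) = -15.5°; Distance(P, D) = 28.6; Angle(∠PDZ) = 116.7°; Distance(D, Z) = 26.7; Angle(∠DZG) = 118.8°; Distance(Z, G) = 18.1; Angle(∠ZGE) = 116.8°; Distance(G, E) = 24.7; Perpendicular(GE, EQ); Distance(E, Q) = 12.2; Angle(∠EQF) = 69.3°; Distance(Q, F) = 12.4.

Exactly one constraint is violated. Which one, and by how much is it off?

Distance(Q, F) = 12.4 — off by 6.70.

P = (0.00, 0.00) ✓; PD at -15.50° ✓; |PD| = 28.60 ✓; ∠PDZ = 116.7° ✓; |DZ| = 26.70 ✓; ∠DZG = 118.8° ✓; |ZG| = 18.10 ✓; ∠ZGE = 116.8° ✓; |GE| = 24.70 ✓; ∠(GE, EQ) = 90.00° ✓; |EQ| = 12.20 ✓; ∠EQF = 69.30° ✓; |QF| = 19.10 ✗.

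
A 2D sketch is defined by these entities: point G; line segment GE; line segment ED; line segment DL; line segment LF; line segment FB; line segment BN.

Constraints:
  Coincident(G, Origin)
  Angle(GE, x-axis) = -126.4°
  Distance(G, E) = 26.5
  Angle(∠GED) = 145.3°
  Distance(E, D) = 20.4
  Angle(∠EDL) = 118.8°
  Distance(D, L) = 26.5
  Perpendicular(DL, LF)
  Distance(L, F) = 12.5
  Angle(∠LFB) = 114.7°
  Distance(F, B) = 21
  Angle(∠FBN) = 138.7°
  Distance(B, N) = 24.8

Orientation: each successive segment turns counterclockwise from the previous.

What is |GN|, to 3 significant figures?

31.4

∠LFB = 114.7° gives FB at 125° from the x-axis; with |FB| = 21.0, B = (0.862, -27.2). ∠FBN = 138.7° gives BN at 166° from the x-axis; with |BN| = 24.8, N = (-23.2, -21.2). Then |GN| = |N − G| = 31.4.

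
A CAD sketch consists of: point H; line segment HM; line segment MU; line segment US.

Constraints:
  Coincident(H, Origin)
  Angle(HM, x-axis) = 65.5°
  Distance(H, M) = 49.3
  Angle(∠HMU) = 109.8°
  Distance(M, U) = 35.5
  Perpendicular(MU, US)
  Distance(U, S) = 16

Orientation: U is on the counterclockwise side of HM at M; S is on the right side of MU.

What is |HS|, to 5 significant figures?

81.343

H is at the origin; HM runs at 65.5° with length 49.3, so M = 49.3·(cos 65.5°, sin 65.5°) = (20.444, 44.861). ∠HMU = 109.8°, so MU runs at 65.5° + (180° − 109.8°) = 135.70° from the x-axis; with |MU| = 35.5, U = M + 35.5·(cos 135.70°, sin 135.70°) = (-4.9627, 69.655). MU is perpendicular to US; with |US| = 16.0 on the right of MU, S = U + 16.0·(0.69842, 0.71569) = (6.2119, 81.106). Then |HS| = |S − H| = 81.343.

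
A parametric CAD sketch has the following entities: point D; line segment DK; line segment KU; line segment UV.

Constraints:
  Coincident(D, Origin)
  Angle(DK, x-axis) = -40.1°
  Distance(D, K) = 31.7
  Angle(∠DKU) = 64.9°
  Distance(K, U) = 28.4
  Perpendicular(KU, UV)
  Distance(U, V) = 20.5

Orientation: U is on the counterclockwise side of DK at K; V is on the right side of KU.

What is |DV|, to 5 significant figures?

51.428

∠DKU = 64.9°, so KU runs at -40.1° + (180° − 64.9°) = 75.000° from the x-axis; with |KU| = 28.4, U = K + 28.4·(cos 75.000°, sin 75.000°) = (31.598, 7.0136). KU is perpendicular to UV; with |UV| = 20.5 on the right of KU, V = U + 20.5·(0.96593, -0.25882) = (51.400, 1.7078). Then |DV| = |V − D| = 51.428.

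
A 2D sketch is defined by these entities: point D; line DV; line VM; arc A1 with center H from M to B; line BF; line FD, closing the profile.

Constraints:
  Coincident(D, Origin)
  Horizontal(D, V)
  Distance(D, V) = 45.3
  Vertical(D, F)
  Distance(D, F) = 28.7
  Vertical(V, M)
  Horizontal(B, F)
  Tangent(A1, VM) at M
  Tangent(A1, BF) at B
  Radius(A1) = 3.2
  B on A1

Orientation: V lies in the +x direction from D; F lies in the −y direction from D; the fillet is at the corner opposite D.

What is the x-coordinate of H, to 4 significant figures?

42.10

D and F share the same x with |DF| = 28.7 and F on the −y side, so F = (0.000, -28.70). The virtual corner opposite D is at (45.30, -28.70). A1 meets VM tangentially, so HM is at right angles to VM and the tangent condition forces HB to be normal to BF, with radius 3.2, so the center H sits 3.2 in from both sides at H = (42.10, -25.50). So H.x = 42.10.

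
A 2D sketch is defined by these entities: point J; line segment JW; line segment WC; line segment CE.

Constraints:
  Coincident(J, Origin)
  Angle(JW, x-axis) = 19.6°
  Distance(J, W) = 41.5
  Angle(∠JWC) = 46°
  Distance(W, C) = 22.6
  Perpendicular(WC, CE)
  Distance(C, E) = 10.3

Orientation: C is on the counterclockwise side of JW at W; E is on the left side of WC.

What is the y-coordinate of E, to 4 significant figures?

14.74

J is at the origin; JW runs at 19.6° with length 41.5, so W = 41.5·(cos 19.6°, sin 19.6°) = (39.10, 13.92). ∠JWC = 46.0°, so WC runs at 19.6° + (180° − 46.0°) = 153.6° from the x-axis; with |WC| = 22.6, C = W + 22.6·(cos 153.6°, sin 153.6°) = (18.85, 23.97). WC is perpendicular to CE; with |CE| = 10.3 on the left of WC, E = C + 10.3·(-0.4446, -0.8957) = (14.27, 14.74). So E.y = 14.74.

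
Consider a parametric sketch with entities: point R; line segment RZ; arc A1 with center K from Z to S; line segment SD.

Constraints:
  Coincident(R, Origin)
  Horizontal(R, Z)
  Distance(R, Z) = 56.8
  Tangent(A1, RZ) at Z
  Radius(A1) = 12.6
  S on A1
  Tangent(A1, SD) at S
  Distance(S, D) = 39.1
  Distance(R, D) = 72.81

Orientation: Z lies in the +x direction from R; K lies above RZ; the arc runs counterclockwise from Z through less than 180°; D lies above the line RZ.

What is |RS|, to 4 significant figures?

70.42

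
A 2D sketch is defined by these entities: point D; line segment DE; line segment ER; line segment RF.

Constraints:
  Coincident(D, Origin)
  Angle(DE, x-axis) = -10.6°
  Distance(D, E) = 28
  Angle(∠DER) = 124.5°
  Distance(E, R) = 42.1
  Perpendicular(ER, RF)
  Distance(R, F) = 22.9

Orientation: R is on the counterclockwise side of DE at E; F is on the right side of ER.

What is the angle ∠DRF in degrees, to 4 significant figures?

111.7°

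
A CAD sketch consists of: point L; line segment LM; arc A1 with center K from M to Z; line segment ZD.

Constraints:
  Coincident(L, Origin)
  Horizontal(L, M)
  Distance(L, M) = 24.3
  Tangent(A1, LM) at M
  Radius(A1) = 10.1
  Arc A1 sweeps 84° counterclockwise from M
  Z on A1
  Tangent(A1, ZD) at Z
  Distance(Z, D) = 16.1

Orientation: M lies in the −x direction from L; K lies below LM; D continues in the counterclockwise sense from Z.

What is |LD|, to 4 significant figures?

43.88

L is at the origin; L and M share the same y with |LM| = 24.3 and M on the −x side, so M = (-24.30, 0.000). A1 meets LM tangentially, so KM is at right angles to LM, so K = M + (0, -10.1) = (-24.30, -10.10). On A1, M sits at bearing 90° from K; an 84° counterclockwise sweep puts Z at bearing 174°, so Z = K + 10.1·(cos 174°, sin 174°) = (-34.34, -9.044). The tangent condition forces KZ to be normal to ZD, so ZD runs along (−sin 174°, cos 174°); with |ZD| = 16.1, D = (-36.03, -25.06). Then |LD| = |D − L| = 43.88.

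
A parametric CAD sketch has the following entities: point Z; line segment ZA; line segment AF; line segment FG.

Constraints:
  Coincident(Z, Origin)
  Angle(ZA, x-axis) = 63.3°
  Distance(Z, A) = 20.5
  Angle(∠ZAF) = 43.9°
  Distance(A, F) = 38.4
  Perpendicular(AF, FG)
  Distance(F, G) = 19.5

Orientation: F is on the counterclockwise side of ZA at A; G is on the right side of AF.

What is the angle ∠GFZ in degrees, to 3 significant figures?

121°

Z is at the origin; ZA runs at 63.3° with length 20.5, so A = 20.5·(cos 63.3°, sin 63.3°) = (9.21, 18.3). ∠ZAF = 43.9°, so AF runs at 63.3° + (180° − 43.9°) = 199° from the x-axis; with |AF| = 38.4, F = A + 38.4·(cos 199°, sin 199°) = (-27.0, 5.56). The perpendicularity gives FG at right angles to AF; with |FG| = 19.5 on the right of AF, G = F + 19.5·(-0.332, 0.943) = (-33.5, 24.0). Then cos ∠GFZ = FG·FZ / (|FG||FZ|), giving 121°.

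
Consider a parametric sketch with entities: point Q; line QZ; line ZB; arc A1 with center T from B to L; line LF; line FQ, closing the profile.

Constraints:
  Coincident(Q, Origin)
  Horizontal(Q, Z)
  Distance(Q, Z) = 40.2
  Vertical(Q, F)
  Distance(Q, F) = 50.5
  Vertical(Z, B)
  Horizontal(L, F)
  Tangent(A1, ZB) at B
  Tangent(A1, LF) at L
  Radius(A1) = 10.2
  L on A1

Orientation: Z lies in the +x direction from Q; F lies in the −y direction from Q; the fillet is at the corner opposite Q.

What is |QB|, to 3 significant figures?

56.9

Q is at the origin; QZ is horizontal with |QZ| = 40.2 and Z on the +x side, so Z = (40.2, 0.00). Q and F share the same x with |QF| = 50.5 and F on the −y side, so F = (0.00, -50.5). The virtual corner opposite Q is at (40.2, -50.5). Since A1 is tangent to ZB there, TB ⟂ ZB and the tangent condition forces TL to be normal to LF, with radius 10.2, so the center T sits 10.2 in from both sides at T = (30.0, -40.3). That places the tangent points at B = (40.2, -40.3) on ZB and L = (30.0, -50.5) on LF. Then |QB| = |B − Q| = 56.9.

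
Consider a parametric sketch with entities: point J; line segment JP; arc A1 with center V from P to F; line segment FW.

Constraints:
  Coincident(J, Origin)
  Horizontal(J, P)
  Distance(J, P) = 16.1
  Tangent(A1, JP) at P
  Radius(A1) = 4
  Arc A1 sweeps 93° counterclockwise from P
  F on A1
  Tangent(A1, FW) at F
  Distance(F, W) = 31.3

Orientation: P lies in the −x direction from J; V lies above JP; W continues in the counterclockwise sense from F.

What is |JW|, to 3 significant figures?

38.0

J is at the origin; JP is horizontal with |JP| = 16.1 and P on the −x side, so P = (-16.1, 0.00). A1 meets JP tangentially, so VP is at right angles to JP, so V = P + (0, 4) = (-16.1, 4.00). On A1, P sits at bearing -90° from V; a 93° counterclockwise sweep puts F at bearing 3°, so F = V + 4.0·(cos 3°, sin 3°) = (-12.1, 4.21). The tangent condition forces VF to be normal to FW, so FW runs along (−sin 3°, cos 3°); with |FW| = 31.3, W = (-13.7, 35.5). Then |JW| = |W − J| = 38.0.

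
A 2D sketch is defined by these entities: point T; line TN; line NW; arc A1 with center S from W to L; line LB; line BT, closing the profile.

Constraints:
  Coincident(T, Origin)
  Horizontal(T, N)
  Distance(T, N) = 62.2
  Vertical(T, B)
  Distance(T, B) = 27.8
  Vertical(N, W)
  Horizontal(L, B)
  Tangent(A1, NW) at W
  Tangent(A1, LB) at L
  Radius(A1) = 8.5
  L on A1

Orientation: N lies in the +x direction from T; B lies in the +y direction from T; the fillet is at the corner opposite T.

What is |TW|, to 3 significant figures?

65.1

T is at the origin; T and N share the same y with |TN| = 62.2 and N on the +x side, so N = (62.2, 0.00). TB is vertical with |TB| = 27.8 and B on the +y side, so B = (0.00, 27.8). The virtual corner opposite T is at (62.2, 27.8). Tangency of A1 to NW means the radius SW is perpendicular to NW and the tangent condition forces SL to be normal to LB, with radius 8.5, so the center S sits 8.5 in from both sides at S = (53.7, 19.3). That places the tangent points at W = (62.2, 19.3) on NW and L = (53.7, 27.8) on LB. Then |TW| = |W − T| = 65.1.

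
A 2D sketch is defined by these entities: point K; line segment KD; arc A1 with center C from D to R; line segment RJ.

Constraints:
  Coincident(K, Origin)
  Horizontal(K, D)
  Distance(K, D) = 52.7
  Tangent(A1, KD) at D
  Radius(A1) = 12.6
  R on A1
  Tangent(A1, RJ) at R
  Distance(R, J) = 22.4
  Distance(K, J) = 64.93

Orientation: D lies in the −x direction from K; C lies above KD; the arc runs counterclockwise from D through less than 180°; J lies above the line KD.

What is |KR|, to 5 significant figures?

45.644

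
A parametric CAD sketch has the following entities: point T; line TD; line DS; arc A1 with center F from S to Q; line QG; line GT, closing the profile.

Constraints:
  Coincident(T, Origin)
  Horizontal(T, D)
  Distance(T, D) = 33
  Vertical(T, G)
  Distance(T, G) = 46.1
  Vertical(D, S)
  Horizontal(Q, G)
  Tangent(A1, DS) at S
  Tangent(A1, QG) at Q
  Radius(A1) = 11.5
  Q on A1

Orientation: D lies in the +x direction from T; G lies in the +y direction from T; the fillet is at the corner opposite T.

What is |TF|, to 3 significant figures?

40.7

T is at the origin; T and D share the same y with |TD| = 33.0 and D on the +x side, so D = (33.0, 0.00). T and G share the same x with |TG| = 46.1 and G on the +y side, so G = (0.00, 46.1). The virtual corner opposite T is at (33.0, 46.1). Since A1 is tangent to DS there, FS ⟂ DS and since A1 is tangent to QG there, FQ ⟂ QG, with radius 11.5, so the center F sits 11.5 in from both sides at F = (21.5, 34.6). Then |TF| = |F − T| = 40.7.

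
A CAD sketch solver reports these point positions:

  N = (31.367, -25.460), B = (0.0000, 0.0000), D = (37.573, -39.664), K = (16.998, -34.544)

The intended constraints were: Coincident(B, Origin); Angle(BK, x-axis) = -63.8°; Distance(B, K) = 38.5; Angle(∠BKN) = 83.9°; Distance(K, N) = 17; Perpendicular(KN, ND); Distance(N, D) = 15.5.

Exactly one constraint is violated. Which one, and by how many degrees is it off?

Perpendicular(KN, ND) — off by 8.70°.

B = (0.00, 0.00) ✓; BK at -63.80° ✓; |BK| = 38.50 ✓; ∠BKN = 83.90° ✓; |KN| = 17.00 ✓; ∠(KN, ND) = 98.70° ✗; |ND| = 15.50 ✓.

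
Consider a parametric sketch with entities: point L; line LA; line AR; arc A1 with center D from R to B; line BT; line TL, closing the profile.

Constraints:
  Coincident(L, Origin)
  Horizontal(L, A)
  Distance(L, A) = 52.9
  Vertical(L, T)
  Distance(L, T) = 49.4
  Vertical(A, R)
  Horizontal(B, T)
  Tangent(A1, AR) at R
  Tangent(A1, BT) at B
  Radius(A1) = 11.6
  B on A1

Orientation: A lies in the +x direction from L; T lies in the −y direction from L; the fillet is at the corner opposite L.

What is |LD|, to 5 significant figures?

55.987

LT is vertical with |LT| = 49.4 and T on the −y side, so T = (0.0000, -49.400). The virtual corner opposite L is at (52.900, -49.400). The tangent condition forces DR to be normal to AR and A1 meets BT tangentially, so DB is at right angles to BT, with radius 11.6, so the center D sits 11.6 in from both sides at D = (41.300, -37.800). Then |LD| = |D − L| = 55.987.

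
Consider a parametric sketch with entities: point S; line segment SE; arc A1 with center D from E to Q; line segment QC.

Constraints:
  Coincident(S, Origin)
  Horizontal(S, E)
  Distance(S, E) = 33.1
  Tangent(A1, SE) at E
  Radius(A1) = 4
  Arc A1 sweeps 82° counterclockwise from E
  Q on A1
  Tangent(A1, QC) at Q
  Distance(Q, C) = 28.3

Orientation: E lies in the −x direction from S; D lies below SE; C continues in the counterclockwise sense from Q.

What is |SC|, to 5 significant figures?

51.684

On A1, E sits at bearing 90° from D; an 82° counterclockwise sweep puts Q at bearing 172°, so Q = D + 4.0·(cos 172°, sin 172°) = (-37.061, -3.4433). Since A1 is tangent to QC there, DQ ⟂ QC, so QC runs along (−sin 172°, cos 172°); with |QC| = 28.3, C = (-41.000, -31.468). Then |SC| = |C − S| = 51.684.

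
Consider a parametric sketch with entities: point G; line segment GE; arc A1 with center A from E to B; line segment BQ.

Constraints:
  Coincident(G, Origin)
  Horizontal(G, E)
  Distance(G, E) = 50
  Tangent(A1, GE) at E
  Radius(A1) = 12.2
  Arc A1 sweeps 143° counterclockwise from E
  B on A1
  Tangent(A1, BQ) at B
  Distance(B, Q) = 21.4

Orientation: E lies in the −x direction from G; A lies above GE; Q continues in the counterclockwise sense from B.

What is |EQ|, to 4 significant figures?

36.16

On A1, E sits at bearing -90° from A; a 143° counterclockwise sweep puts B at bearing 53°, so B = A + 12.2·(cos 53°, sin 53°) = (-42.66, 21.94). Tangency of A1 to BQ means the radius AB is perpendicular to BQ, so BQ runs along (−sin 53°, cos 53°); with |BQ| = 21.4, Q = (-59.75, 34.82). Then |EQ| = |Q − E| = 36.16.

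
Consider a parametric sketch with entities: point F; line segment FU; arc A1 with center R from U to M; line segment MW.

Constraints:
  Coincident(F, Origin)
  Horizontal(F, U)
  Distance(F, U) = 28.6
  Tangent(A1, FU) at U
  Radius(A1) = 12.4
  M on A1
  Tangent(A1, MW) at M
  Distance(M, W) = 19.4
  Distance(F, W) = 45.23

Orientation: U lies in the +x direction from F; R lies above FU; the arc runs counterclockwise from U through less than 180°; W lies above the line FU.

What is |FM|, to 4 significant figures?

43.43

F is at the origin; F and U share the same y with |FU| = 28.6 and U on the +x side, so U = (28.60, 0.000). The tangent condition forces RU to be normal to FU, so R = U + (0, 12.4) = (28.60, 12.40). Since RM ⟂ MW (tangency), |RW| = √(12.4² + 19.4²) = 23.02 regardless of where M sits on A1. So W lies on both circle(F, 45.23) and circle(R, 23.02); the above-FU intersection is W = (28.13, 35.42). M is the foot of the tangent from W: M = (38.91, 19.29).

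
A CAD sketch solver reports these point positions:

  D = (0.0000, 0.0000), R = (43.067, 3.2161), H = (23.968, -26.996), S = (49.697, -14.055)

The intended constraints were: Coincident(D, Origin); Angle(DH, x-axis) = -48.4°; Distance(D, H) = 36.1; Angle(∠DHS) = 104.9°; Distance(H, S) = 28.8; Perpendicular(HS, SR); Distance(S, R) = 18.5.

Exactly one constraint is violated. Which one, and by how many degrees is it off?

Perpendicular(HS, SR) — off by 5.70°.

D = (0.00, 0.00) ✓; DH at -48.40° ✓; |DH| = 36.10 ✓; ∠DHS = 104.9° ✓; |HS| = 28.80 ✓; ∠(HS, SR) = 84.30° ✗; |SR| = 18.50 ✓.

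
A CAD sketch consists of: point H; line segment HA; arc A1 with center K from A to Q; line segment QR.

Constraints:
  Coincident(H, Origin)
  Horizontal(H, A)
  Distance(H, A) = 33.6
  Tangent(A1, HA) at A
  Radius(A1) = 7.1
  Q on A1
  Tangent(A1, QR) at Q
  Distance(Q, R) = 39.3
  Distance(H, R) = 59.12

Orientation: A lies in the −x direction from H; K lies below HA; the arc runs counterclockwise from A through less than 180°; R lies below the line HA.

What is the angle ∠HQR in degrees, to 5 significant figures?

94.141°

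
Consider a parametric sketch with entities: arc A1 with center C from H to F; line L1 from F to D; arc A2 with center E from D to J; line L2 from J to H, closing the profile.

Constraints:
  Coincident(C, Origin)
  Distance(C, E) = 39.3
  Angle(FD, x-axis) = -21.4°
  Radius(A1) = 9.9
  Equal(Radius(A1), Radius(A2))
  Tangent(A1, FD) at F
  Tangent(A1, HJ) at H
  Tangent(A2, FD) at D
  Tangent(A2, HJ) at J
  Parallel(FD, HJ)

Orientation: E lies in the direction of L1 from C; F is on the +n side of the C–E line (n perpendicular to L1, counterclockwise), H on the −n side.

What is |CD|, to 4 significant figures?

40.53

The slot axis is L1's direction at -21.4°, so u = (cos -21.4°, sin -21.4°) = (0.9311, -0.3649) and n = (−sin -21.4°, cos -21.4°) = (0.3649, 0.9311). C is at the origin and E lies 39.3 along u from C, so E = 39.3·u = (36.59, -14.34). Tangency of A1 to both parallel lines with radius 9.9 puts F and H at C ± 9.9·n: F = (3.612, 9.217), H = (-3.612, -9.217). Equal radii place D and J the same way about E: D = E + 9.9·n = (40.20, -5.122), J = E − 9.9·n = (32.98, -23.56). Then |CD| = |D − C| = 40.53.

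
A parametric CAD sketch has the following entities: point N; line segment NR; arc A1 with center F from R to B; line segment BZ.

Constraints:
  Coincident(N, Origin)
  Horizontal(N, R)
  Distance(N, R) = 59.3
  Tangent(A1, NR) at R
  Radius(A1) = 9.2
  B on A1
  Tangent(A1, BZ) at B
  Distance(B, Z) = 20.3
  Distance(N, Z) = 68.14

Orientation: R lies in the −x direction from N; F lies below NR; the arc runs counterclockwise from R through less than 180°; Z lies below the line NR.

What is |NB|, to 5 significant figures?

69.016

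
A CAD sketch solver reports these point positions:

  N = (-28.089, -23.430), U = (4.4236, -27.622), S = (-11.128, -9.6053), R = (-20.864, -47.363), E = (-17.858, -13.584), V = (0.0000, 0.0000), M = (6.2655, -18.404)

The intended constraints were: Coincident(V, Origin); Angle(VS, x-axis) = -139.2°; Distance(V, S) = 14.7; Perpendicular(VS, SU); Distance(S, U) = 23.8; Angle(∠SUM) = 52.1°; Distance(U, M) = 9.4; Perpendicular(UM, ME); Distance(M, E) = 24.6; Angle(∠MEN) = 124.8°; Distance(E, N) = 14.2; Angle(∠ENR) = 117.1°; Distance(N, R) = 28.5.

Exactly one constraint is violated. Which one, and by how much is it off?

Distance(N, R) = 28.5 — off by 3.50.

V = (0.00, 0.00) ✓; VS at -139.2° ✓; |VS| = 14.70 ✓; ∠(VS, SU) = 90.00° ✓; |SU| = 23.80 ✓; ∠SUM = 52.10° ✓; |UM| = 9.400 ✓; ∠(UM, ME) = 90.00° ✓; |ME| = 24.60 ✓; ∠MEN = 124.8° ✓; |EN| = 14.20 ✓; ∠ENR = 117.1° ✓; |NR| = 25.00 ✗.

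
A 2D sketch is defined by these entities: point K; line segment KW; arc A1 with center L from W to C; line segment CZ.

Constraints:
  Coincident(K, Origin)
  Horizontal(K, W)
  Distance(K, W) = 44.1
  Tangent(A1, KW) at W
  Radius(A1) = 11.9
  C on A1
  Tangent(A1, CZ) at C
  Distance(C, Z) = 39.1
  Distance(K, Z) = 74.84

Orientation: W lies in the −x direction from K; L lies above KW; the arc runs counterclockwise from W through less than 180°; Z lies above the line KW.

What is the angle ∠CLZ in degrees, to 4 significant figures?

73.07°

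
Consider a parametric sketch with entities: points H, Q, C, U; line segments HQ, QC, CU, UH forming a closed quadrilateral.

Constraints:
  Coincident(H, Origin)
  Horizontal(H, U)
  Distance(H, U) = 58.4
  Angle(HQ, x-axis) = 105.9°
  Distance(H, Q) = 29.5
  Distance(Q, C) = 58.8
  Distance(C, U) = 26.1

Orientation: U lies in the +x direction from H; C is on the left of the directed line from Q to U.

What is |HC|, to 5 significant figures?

56.415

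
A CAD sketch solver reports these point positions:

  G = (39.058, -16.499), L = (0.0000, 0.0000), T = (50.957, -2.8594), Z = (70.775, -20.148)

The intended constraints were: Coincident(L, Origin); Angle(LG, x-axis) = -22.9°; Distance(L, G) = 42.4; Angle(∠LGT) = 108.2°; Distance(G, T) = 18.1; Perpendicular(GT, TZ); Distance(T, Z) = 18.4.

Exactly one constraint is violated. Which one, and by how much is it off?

Distance(T, Z) = 18.4 — off by 7.90.

L = (0.00, 0.00) ✓; LG at -22.90° ✓; |LG| = 42.40 ✓; ∠LGT = 108.2° ✓; |GT| = 18.10 ✓; ∠(GT, TZ) = 90.00° ✓; |TZ| = 26.30 ✗.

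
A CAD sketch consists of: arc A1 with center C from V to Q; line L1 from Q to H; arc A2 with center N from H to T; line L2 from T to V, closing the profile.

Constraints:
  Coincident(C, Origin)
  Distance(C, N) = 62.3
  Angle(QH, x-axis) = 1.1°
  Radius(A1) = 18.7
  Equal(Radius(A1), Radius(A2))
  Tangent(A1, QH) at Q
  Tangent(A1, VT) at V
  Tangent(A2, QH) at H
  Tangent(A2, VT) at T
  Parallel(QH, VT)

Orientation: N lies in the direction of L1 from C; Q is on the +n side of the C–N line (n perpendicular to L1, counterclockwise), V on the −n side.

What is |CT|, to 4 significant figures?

65.05

Tangency of A1 to both parallel lines with radius 18.7 puts Q and V at C ± 18.7·n: Q = (-0.3590, 18.70), V = (0.3590, -18.70). Equal radii place H and T the same way about N: H = N + 18.7·n = (61.93, 19.89), T = N − 18.7·n = (62.65, -17.50). Then |CT| = |T − C| = 65.05.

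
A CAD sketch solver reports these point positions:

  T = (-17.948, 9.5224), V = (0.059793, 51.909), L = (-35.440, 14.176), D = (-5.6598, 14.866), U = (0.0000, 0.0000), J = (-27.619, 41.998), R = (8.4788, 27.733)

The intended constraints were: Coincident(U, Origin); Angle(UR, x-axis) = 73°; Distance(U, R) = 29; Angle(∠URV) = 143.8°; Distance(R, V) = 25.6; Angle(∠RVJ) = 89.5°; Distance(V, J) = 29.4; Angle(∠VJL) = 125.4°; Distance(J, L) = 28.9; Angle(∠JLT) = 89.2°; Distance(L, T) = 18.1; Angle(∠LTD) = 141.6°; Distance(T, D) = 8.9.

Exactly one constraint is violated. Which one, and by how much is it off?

Distance(T, D) = 8.9 — off by 4.50.

U = (0.00, 0.00) ✓; UR at 73.00° ✓; |UR| = 29.00 ✓; ∠URV = 143.8° ✓; |RV| = 25.60 ✓; ∠RVJ = 89.50° ✓; |VJ| = 29.40 ✓; ∠VJL = 125.4° ✓; |JL| = 28.90 ✓; ∠JLT = 89.20° ✓; |LT| = 18.10 ✓; ∠LTD = 141.6° ✓; |TD| = 13.40 ✗.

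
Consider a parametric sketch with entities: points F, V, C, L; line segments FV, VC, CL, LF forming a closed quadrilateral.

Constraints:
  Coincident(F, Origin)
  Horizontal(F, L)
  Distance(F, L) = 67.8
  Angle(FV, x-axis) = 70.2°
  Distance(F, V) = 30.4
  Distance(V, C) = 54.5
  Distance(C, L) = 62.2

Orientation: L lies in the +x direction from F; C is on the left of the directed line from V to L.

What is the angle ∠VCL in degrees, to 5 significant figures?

66.399°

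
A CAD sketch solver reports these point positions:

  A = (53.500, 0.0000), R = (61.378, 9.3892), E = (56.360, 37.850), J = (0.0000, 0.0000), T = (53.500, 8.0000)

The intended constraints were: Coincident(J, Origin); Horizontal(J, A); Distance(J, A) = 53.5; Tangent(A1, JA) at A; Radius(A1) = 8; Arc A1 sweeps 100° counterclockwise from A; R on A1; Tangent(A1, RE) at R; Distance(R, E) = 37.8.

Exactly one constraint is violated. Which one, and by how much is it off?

Distance(R, E) = 37.8 — off by 8.90.

J = (0.00, 0.00) ✓; J.y = 0.00, A.y = 0.00 ✓; |JA| = 53.50 ✓; ∠(TA, AJ) = 90.00° ✓; |TA| = 8.000 ✓; bearing(T→R) − bearing(T→A) = 100.0° ✓; |TR| = 8.000 ✓; ∠(TR, RE) = 90.00° ✓; |RE| = 28.90 ✗.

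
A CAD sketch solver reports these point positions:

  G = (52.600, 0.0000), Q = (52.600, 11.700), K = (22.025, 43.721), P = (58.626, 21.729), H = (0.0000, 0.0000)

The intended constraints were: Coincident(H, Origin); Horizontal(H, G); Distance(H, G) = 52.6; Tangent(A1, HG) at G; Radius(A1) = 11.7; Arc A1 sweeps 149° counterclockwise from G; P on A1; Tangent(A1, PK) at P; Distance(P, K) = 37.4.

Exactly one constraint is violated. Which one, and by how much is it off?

Distance(P, K) = 37.4 — off by 5.30.

H = (0.00, 0.00) ✓; H.y = 0.00, G.y = 0.00 ✓; |HG| = 52.60 ✓; ∠(QG, GH) = 90.00° ✓; |QG| = 11.70 ✓; bearing(Q→P) − bearing(Q→G) = 149.0° ✓; |QP| = 11.70 ✓; ∠(QP, PK) = 90.00° ✓; |PK| = 42.70 ✗.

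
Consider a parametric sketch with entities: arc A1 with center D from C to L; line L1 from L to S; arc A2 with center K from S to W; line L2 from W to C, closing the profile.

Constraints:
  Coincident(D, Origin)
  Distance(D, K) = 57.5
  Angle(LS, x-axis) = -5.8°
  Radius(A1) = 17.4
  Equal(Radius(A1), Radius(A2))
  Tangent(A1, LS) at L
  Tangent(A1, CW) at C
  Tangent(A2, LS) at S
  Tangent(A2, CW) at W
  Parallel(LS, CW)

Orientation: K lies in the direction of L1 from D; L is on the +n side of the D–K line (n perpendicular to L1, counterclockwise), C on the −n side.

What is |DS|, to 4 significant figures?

60.08

Tangency of A1 to both parallel lines with radius 17.4 puts L and C at D ± 17.4·n: L = (1.758, 17.31), C = (-1.758, -17.31). Equal radii place S and W the same way about K: S = K + 17.4·n = (58.96, 11.50), W = K − 17.4·n = (55.45, -23.12). Then |DS| = |S − D| = 60.08.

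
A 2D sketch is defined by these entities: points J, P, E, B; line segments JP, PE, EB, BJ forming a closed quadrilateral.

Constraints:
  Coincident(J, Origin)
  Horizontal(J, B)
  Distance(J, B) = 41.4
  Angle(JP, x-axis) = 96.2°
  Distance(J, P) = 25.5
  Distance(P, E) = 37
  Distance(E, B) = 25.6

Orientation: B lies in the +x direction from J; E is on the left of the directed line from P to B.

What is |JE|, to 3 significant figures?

42.1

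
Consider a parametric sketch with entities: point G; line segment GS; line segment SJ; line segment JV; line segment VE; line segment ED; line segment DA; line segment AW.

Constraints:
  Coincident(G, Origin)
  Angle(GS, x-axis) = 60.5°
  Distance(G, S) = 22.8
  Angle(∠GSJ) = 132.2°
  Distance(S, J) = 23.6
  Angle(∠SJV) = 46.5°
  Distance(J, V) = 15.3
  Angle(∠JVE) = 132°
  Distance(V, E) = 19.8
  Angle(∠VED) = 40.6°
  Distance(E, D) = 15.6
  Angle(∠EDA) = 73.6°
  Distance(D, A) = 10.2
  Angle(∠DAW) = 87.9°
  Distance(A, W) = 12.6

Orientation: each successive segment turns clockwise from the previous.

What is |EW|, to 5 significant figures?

5.8381

G is at the origin; GS runs at 60.5° with length 22.8, so S = (11.227, 19.844). ∠GSJ = 132.2° gives SJ at 12.700° from the x-axis; with |SJ| = 23.6, J = (34.250, 25.032). ∠SJV = 46.5° gives JV at -120.80° from the x-axis; with |JV| = 15.3, V = (26.416, 11.890). ∠JVE = 132.0° gives VE at -168.80° from the x-axis; with |VE| = 19.8, E = (6.9927, 8.0446). ∠VED = 40.6° gives ED at 51.800° from the x-axis; with |ED| = 15.6, D = (16.640, 20.304). ∠EDA = 73.6° gives DA at -54.600° from the x-axis; with |DA| = 10.2, A = (22.549, 11.990). ∠DAW = 87.9° gives AW at -146.70° from the x-axis; with |AW| = 12.6, W = (12.017, 5.0719). Then |EW| = |W − E| = 5.8381.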